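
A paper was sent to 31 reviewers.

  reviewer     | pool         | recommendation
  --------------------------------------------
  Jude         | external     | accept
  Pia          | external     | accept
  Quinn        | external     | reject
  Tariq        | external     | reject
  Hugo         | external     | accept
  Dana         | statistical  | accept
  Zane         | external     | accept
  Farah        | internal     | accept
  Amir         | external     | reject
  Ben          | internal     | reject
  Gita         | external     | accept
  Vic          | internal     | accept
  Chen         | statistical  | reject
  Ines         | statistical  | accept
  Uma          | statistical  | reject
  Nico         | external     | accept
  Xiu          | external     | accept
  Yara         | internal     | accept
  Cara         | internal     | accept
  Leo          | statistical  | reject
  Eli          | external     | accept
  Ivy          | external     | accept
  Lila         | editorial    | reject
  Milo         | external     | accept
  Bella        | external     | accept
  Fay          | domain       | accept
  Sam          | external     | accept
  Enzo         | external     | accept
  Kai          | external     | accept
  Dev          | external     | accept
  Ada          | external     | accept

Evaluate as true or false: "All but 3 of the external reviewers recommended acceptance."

True

'All but 3 of the external reviewers recommended acceptance' holds iff |A ∖ B| = 3.
|A| = 19, |A ∩ B| = 16, |A ∖ B| = 3.
|A ∖ B| = 3, so the statement is true.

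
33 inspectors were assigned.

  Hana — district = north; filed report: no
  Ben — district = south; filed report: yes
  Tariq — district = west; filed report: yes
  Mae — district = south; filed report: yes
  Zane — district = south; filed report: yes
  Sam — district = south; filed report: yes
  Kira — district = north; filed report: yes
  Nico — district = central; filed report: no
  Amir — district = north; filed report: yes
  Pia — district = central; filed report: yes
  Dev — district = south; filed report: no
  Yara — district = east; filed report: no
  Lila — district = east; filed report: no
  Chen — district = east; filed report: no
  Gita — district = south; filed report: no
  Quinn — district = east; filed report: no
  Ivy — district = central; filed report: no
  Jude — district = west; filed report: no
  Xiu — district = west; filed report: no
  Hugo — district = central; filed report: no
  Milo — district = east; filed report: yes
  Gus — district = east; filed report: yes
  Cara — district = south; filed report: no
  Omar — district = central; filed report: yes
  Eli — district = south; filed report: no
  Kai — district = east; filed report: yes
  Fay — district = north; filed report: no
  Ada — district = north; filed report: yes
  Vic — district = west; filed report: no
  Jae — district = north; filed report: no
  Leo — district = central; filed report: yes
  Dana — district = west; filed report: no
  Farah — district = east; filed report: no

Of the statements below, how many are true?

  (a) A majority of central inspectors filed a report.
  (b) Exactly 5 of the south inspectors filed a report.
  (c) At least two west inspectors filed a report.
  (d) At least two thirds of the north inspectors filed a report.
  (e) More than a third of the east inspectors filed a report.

(a) central: |A| = 6, |A ∩ B| = 3; needs |A ∩ B| > |A ∖ B| — false.
(b) south: |A| = 8, |A ∩ B| = 4; needs |A ∩ B| = 5 — false.
(c) west: |A| = 5, |A ∩ B| = 1; needs |A ∩ B| ≥ 2 — false.
(d) north: |A| = 6, |A ∩ B| = 3; needs |A ∩ B| / |A| ≥ 2/3 — false.
(e) east: |A| = 8, |A ∩ B| = 3; needs |A ∩ B| / |A| > 1/3 — true.

1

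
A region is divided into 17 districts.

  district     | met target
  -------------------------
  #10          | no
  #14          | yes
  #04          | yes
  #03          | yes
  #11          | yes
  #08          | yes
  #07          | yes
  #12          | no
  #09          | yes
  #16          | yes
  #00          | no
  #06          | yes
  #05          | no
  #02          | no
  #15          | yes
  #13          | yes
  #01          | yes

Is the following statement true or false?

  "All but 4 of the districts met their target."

The determiner here denotes the relation: |A ∖ B| = 4.
|A| = 17, |A ∩ B| = 12, |A ∖ B| = 5.
|A ∖ B| = 5, so the statement is false.

False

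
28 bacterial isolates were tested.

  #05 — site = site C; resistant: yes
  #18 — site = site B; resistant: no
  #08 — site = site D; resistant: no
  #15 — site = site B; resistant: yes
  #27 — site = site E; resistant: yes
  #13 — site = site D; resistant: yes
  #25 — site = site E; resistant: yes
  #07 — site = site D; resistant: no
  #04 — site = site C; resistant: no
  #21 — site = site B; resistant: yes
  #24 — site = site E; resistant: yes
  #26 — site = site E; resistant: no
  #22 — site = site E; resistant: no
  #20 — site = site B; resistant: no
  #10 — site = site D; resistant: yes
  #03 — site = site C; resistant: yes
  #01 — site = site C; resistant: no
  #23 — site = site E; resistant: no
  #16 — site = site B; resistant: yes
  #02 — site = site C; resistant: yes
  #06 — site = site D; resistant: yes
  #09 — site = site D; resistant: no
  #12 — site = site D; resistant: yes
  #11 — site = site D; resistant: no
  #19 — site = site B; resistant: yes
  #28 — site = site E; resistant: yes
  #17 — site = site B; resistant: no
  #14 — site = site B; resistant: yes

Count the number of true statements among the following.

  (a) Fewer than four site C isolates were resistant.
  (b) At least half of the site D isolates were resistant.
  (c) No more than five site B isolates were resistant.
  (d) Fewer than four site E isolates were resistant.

(a) site C: |A| = 5, |A ∩ B| = 3; needs |A ∩ B| < 4 — true.
(b) site D: |A| = 8, |A ∩ B| = 4; needs |A ∩ B| ≥ |A ∖ B| — true.
(c) site B: |A| = 8, |A ∩ B| = 5; needs |A ∩ B| ≤ 5 — true.
(d) site E: |A| = 7, |A ∩ B| = 4; needs |A ∩ B| < 4 — false.

3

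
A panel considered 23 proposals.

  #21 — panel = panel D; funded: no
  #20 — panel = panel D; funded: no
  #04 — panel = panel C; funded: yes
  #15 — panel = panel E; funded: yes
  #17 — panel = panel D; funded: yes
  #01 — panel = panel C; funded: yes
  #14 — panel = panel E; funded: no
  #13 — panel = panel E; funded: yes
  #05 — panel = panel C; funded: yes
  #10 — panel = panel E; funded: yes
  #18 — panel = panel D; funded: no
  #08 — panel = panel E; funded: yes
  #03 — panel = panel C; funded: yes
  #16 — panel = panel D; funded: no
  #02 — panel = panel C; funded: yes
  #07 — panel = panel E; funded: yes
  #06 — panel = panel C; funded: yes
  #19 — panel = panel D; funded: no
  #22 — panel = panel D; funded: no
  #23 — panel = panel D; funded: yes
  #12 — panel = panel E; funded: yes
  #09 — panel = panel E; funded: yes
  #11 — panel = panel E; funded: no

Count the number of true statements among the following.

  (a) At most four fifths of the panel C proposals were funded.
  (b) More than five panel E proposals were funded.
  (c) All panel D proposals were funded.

1

(a) panel C: |A| = 6, |A ∩ B| = 6; needs |A ∩ B| / |A| ≤ 4/5 — false.
(b) panel E: |A| = 9, |A ∩ B| = 7; needs |A ∩ B| > 5 — true.
(c) panel D: |A| = 8, |A ∩ B| = 2; needs A ⊆ B, i.e. every element of A is in B (|A ∖ B| = 0) — false.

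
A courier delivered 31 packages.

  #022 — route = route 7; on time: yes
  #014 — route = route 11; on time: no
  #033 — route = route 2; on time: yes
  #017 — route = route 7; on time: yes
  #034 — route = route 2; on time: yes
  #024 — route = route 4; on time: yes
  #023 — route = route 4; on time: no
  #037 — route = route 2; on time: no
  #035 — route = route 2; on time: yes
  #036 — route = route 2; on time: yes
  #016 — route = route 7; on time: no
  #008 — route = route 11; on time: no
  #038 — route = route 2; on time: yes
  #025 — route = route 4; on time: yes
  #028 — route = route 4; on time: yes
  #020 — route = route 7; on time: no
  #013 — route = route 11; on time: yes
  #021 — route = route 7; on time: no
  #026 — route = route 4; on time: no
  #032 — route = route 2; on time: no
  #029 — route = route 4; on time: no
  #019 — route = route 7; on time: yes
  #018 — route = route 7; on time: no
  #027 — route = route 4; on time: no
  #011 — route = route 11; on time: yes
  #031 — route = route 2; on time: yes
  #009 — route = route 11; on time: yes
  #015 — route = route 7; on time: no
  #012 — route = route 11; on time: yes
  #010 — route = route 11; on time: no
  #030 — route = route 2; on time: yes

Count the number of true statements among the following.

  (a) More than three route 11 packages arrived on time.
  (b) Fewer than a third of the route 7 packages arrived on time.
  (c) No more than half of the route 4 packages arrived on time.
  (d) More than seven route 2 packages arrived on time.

2

(a) route 11: |A| = 7, |A ∩ B| = 4; needs |A ∩ B| > 3 — true.
(b) route 7: |A| = 8, |A ∩ B| = 3; needs |A ∩ B| / |A| < 1/3 — false.
(c) route 4: |A| = 7, |A ∩ B| = 3; needs |A ∩ B| ≤ |A ∖ B| — true.
(d) route 2: |A| = 9, |A ∩ B| = 7; needs |A ∩ B| > 7 — false.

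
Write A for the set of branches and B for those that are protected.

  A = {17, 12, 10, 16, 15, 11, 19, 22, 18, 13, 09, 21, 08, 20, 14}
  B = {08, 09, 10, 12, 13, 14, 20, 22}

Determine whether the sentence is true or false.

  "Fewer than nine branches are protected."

True

'Fewer than nine branches are protected' holds iff |A ∩ B| < 9.
|A| = 15, |A ∩ B| = 8, |A ∖ B| = 7.
|A ∩ B| = 8, so the statement is true.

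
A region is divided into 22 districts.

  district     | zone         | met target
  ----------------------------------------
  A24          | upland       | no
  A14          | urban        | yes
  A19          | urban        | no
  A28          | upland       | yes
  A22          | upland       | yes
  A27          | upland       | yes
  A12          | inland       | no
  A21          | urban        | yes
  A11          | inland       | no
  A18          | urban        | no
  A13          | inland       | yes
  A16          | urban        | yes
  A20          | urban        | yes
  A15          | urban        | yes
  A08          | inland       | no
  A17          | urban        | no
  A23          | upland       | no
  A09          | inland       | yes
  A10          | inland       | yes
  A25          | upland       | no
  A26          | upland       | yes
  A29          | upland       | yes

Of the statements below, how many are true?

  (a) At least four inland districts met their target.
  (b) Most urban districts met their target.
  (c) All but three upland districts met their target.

(a) inland: |A| = 6, |A ∩ B| = 3; needs |A ∩ B| ≥ 4 — false.
(b) urban: |A| = 8, |A ∩ B| = 5; needs |A ∩ B| > |A ∖ B| — true.
(c) upland: |A| = 8, |A ∩ B| = 5; needs |A ∖ B| = 3 — true.

2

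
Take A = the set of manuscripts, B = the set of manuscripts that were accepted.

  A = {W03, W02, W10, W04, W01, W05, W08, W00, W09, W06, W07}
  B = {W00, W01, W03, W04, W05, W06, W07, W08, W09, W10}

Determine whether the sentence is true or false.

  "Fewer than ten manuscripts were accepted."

False

The determiner here denotes the relation: |A ∩ B| < 10.
A (the restrictor) = {W03, W02, W10, W04, W01, W05, W08, W00, W09, W06, W07}, |A| = 11.
A ∩ B = {W03, W10, W04, W01, W05, W08, W00, W09, W06, W07}, so |A ∩ B| = 10.
|A ∩ B| = 10, so the statement is false.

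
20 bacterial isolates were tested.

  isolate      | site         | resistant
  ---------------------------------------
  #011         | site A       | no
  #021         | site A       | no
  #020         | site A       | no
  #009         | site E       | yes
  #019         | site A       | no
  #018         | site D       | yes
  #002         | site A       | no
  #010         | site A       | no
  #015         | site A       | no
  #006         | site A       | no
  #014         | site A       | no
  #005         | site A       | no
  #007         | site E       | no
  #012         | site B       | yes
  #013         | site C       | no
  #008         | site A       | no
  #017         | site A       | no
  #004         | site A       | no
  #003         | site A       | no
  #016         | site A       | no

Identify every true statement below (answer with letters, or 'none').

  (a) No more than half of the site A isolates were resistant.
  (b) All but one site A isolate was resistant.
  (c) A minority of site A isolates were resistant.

|A| = 15, |A ∩ B| = 0, |A ∖ B| = 15.
(a) |A ∩ B| ≤ |A ∖ B|: holds.
(b) |A ∖ B| = 1: fails.
(c) |A ∩ B| < |A ∖ B|: holds.

(a), (c)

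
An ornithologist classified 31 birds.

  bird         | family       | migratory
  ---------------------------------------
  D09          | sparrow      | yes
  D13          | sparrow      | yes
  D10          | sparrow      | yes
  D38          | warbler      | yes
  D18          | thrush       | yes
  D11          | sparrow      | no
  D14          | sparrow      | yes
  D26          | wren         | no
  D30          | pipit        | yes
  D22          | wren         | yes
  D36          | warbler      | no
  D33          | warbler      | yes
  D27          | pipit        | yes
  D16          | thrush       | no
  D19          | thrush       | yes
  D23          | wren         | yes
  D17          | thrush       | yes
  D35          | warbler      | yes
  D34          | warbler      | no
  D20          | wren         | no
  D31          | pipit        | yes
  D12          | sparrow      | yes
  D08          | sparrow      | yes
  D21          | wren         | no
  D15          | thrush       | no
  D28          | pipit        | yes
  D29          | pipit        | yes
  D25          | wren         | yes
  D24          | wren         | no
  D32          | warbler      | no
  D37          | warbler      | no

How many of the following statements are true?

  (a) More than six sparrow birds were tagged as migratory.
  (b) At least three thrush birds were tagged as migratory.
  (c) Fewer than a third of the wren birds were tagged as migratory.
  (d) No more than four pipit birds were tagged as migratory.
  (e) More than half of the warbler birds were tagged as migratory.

1

(a) sparrow: |A| = 7, |A ∩ B| = 6; needs |A ∩ B| > 6 — false.
(b) thrush: |A| = 5, |A ∩ B| = 3; needs |A ∩ B| ≥ 3 — true.
(c) wren: |A| = 7, |A ∩ B| = 3; needs |A ∩ B| / |A| < 1/3 — false.
(d) pipit: |A| = 5, |A ∩ B| = 5; needs |A ∩ B| ≤ 4 — false.
(e) warbler: |A| = 7, |A ∩ B| = 3; needs |A ∩ B| > |A ∖ B| — false.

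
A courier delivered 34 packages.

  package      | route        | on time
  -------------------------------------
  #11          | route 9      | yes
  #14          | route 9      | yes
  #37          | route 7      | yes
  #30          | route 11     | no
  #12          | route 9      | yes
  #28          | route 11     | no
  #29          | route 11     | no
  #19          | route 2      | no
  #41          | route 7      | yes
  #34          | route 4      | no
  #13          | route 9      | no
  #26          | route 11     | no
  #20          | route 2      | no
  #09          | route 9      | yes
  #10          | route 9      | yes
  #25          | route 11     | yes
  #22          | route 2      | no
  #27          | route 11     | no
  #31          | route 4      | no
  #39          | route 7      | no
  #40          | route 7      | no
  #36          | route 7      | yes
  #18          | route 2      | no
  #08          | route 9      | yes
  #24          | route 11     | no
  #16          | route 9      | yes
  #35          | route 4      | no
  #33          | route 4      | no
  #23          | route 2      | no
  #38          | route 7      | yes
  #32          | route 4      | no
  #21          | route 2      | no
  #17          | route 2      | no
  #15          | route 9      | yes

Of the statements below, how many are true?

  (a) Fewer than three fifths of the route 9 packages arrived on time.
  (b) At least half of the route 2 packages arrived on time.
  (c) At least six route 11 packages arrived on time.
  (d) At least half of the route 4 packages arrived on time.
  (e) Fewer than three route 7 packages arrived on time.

(a) route 9: |A| = 9, |A ∩ B| = 8; needs |A ∩ B| / |A| < 3/5 — false.
(b) route 2: |A| = 7, |A ∩ B| = 0; needs |A ∩ B| ≥ |A ∖ B| — false.
(c) route 11: |A| = 7, |A ∩ B| = 1; needs |A ∩ B| ≥ 6 — false.
(d) route 4: |A| = 5, |A ∩ B| = 0; needs |A ∩ B| ≥ |A ∖ B| — false.
(e) route 7: |A| = 6, |A ∩ B| = 4; needs |A ∩ B| < 3 — false.

0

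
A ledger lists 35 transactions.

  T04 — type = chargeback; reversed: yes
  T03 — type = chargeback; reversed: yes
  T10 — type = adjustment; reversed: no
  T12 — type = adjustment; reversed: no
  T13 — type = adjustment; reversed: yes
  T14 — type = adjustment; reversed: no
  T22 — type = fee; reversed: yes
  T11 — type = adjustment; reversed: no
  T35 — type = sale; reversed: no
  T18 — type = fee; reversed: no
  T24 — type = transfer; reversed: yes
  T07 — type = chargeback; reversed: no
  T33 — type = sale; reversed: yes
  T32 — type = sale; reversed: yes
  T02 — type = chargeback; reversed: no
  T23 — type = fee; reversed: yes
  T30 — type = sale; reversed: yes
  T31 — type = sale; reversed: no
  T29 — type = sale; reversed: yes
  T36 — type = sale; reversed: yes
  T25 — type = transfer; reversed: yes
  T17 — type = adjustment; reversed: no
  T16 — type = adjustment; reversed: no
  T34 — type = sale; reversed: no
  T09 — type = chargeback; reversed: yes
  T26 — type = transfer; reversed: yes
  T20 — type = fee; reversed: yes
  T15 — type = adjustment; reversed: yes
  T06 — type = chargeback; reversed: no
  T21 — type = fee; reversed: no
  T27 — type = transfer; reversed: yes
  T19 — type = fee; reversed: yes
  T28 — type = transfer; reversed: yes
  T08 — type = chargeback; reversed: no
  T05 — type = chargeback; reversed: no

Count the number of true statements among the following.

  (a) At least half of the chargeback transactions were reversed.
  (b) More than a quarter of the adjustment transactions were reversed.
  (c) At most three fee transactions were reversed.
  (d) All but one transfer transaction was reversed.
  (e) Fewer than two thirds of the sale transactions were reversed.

(a) chargeback: |A| = 8, |A ∩ B| = 3; needs |A ∩ B| ≥ |A ∖ B| — false.
(b) adjustment: |A| = 8, |A ∩ B| = 2; needs |A ∩ B| / |A| > 1/4 — false.
(c) fee: |A| = 6, |A ∩ B| = 4; needs |A ∩ B| ≤ 3 — false.
(d) transfer: |A| = 5, |A ∩ B| = 5; needs |A ∖ B| = 1 — false.
(e) sale: |A| = 8, |A ∩ B| = 5; needs |A ∩ B| / |A| < 2/3 — true.

1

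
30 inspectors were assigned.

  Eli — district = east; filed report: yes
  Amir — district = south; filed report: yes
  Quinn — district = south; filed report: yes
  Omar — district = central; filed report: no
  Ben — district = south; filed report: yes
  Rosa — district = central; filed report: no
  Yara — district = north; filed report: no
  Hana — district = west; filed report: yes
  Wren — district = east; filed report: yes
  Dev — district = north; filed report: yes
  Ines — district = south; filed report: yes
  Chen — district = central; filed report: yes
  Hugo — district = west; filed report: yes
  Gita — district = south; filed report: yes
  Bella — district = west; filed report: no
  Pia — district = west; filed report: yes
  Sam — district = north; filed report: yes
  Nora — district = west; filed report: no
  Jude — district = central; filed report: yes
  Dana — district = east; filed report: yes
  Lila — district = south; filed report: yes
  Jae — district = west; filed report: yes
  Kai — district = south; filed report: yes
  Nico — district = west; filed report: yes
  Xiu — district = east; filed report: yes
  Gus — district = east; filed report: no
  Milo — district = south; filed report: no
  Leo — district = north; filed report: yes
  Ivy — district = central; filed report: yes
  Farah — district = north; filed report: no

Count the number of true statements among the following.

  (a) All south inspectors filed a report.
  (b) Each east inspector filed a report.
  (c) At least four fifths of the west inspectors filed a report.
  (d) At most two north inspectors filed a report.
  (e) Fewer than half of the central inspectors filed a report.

0

(a) south: |A| = 8, |A ∩ B| = 7; needs A ⊆ B, i.e. every element of A is in B (|A ∖ B| = 0) — false.
(b) east: |A| = 5, |A ∩ B| = 4; needs A ⊆ B, i.e. every element of A is in B (|A ∖ B| = 0) — false.
(c) west: |A| = 7, |A ∩ B| = 5; needs |A ∩ B| / |A| ≥ 4/5 — false.
(d) north: |A| = 5, |A ∩ B| = 3; needs |A ∩ B| ≤ 2 — false.
(e) central: |A| = 5, |A ∩ B| = 3; needs |A ∩ B| < |A ∖ B| — false.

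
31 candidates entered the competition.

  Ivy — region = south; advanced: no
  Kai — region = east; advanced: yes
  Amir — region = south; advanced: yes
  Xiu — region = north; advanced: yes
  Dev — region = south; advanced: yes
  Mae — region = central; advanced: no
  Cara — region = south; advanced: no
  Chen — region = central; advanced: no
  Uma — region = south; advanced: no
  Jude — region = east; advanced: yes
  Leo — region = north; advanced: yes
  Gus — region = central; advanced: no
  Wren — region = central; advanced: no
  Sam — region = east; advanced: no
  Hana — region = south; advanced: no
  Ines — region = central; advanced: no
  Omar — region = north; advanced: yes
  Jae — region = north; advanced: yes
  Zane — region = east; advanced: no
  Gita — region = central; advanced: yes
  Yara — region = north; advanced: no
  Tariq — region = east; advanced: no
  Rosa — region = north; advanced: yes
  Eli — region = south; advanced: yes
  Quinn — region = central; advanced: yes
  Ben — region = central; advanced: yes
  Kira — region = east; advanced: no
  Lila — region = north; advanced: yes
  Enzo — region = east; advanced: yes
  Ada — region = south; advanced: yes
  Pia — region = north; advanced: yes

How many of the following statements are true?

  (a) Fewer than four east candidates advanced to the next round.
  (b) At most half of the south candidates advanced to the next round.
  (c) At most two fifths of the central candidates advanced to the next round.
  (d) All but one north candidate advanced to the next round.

4

(a) east: |A| = 7, |A ∩ B| = 3; needs |A ∩ B| < 4 — true.
(b) south: |A| = 8, |A ∩ B| = 4; needs |A ∩ B| ≤ |A ∖ B| — true.
(c) central: |A| = 8, |A ∩ B| = 3; needs |A ∩ B| / |A| ≤ 2/5 — true.
(d) north: |A| = 8, |A ∩ B| = 7; needs |A ∖ B| = 1 — true.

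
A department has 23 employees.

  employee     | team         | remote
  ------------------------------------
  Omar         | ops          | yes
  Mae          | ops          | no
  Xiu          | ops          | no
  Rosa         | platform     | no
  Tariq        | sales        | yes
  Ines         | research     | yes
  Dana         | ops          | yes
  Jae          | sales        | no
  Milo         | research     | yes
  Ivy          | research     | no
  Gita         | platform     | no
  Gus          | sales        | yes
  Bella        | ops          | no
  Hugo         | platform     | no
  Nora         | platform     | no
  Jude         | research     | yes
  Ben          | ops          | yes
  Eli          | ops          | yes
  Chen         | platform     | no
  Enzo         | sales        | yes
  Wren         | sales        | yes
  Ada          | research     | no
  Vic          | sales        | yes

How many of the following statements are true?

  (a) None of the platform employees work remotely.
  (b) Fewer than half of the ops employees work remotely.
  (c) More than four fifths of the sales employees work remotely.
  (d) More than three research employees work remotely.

2

(a) platform: |A| = 5, |A ∩ B| = 0; needs A ∩ B = ∅ (|A ∩ B| = 0) — true.
(b) ops: |A| = 7, |A ∩ B| = 4; needs |A ∩ B| < |A ∖ B| — false.
(c) sales: |A| = 6, |A ∩ B| = 5; needs |A ∩ B| / |A| > 4/5 — true.
(d) research: |A| = 5, |A ∩ B| = 3; needs |A ∩ B| > 3 — false.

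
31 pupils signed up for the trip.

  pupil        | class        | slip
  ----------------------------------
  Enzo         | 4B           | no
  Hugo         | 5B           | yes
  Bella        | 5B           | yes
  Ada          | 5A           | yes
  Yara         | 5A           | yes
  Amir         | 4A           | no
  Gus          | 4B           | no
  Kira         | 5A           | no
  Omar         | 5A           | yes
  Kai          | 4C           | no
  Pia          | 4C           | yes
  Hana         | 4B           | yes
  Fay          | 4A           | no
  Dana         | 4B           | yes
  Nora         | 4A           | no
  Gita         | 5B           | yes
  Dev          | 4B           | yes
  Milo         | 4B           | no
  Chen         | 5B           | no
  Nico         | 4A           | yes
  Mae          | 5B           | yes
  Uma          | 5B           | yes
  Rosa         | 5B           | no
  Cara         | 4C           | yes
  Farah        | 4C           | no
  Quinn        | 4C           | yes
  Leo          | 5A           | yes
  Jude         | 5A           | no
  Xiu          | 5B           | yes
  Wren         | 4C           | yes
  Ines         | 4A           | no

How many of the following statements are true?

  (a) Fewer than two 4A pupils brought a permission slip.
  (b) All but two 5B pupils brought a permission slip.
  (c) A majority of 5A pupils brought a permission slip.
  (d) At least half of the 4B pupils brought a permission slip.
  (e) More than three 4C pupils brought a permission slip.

5

(a) 4A: |A| = 5, |A ∩ B| = 1; needs |A ∩ B| < 2 — true.
(b) 5B: |A| = 8, |A ∩ B| = 6; needs |A ∖ B| = 2 — true.
(c) 5A: |A| = 6, |A ∩ B| = 4; needs |A ∩ B| > |A ∖ B| — true.
(d) 4B: |A| = 6, |A ∩ B| = 3; needs |A ∩ B| ≥ |A ∖ B| — true.
(e) 4C: |A| = 6, |A ∩ B| = 4; needs |A ∩ B| > 3 — true.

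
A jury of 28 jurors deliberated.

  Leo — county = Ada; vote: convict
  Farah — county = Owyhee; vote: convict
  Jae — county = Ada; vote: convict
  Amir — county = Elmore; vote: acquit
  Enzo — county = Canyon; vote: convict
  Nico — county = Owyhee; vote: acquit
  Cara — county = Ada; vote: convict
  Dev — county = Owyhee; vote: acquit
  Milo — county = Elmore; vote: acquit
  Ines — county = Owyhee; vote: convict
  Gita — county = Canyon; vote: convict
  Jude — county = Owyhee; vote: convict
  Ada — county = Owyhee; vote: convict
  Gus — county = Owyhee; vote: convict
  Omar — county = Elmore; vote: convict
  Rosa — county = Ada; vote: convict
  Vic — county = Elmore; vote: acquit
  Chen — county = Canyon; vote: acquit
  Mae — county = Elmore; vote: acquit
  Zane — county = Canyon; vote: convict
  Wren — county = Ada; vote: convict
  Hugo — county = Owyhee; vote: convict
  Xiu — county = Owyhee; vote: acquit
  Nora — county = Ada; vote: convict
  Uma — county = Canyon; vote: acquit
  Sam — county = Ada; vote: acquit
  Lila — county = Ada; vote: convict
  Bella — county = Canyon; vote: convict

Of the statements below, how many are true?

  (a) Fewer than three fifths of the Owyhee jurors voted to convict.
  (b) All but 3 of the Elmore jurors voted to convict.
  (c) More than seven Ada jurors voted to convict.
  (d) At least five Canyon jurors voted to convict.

(a) Owyhee: |A| = 9, |A ∩ B| = 6; needs |A ∩ B| / |A| < 3/5 — false.
(b) Elmore: |A| = 5, |A ∩ B| = 1; needs |A ∖ B| = 3 — false.
(c) Ada: |A| = 8, |A ∩ B| = 7; needs |A ∩ B| > 7 — false.
(d) Canyon: |A| = 6, |A ∩ B| = 4; needs |A ∩ B| ≥ 5 — false.

0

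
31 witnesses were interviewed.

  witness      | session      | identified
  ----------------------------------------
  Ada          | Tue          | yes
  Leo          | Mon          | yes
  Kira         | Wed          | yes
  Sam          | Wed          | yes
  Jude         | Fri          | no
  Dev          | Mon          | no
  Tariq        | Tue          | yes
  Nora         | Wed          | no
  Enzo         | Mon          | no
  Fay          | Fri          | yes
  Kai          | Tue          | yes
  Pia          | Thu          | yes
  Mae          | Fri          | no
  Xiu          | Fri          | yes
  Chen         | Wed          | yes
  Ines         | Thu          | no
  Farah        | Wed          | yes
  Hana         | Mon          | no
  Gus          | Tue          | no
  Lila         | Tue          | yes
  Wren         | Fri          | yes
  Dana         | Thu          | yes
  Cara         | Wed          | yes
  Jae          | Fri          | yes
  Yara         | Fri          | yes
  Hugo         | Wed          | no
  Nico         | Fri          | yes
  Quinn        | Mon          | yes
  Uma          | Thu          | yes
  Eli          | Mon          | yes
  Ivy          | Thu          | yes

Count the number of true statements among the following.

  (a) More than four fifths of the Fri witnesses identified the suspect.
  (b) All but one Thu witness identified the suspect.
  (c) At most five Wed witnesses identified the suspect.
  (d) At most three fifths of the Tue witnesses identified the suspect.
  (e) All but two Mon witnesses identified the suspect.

2

(a) Fri: |A| = 8, |A ∩ B| = 6; needs |A ∩ B| / |A| > 4/5 — false.
(b) Thu: |A| = 5, |A ∩ B| = 4; needs |A ∖ B| = 1 — true.
(c) Wed: |A| = 7, |A ∩ B| = 5; needs |A ∩ B| ≤ 5 — true.
(d) Tue: |A| = 5, |A ∩ B| = 4; needs |A ∩ B| / |A| ≤ 3/5 — false.
(e) Mon: |A| = 6, |A ∩ B| = 3; needs |A ∖ B| = 2 — false.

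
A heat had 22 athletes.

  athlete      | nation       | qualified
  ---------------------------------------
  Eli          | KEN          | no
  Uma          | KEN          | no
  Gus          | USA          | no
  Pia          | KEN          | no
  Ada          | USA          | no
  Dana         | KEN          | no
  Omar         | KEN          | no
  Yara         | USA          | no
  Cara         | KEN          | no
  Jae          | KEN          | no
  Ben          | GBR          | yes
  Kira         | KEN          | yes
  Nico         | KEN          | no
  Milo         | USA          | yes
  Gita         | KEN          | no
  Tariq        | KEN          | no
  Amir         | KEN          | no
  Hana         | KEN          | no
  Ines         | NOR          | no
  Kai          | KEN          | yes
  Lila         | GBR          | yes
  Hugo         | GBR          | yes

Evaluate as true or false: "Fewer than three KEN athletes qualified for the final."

True

The determiner here denotes the relation: |A ∩ B| < 3.
A (the restrictor) = {Eli, Uma, Pia, Dana, Omar, Cara, Jae, Kira, Nico, Gita, Tariq, Amir, Hana, Kai}, |A| = 14.
A ∩ B = {Kira, Kai}, so |A ∩ B| = 2.
|A ∩ B| = 2, so the statement is true.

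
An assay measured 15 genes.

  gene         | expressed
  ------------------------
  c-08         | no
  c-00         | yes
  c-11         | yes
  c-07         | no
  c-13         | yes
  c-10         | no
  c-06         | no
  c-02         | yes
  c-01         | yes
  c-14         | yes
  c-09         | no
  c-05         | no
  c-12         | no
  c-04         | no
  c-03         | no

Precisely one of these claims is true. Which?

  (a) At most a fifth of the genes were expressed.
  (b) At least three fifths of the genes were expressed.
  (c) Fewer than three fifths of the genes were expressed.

(c)

|A| = 15, |A ∩ B| = 6, |A ∖ B| = 9.
(a) requires |A ∩ B| / |A| ≤ 1/5: false.
(b) requires |A ∩ B| / |A| ≥ 3/5: false.
(c) requires |A ∩ B| / |A| < 3/5: true.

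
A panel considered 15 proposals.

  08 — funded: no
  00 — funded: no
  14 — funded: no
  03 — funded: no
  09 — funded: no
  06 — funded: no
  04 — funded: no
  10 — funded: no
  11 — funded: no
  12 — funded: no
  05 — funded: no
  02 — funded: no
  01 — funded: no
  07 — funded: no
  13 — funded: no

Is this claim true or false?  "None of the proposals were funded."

Truth condition: A ∩ B = ∅ (|A ∩ B| = 0).
|A| = 15, |A ∩ B| = 0, |A ∖ B| = 15.
So the statement is true.

True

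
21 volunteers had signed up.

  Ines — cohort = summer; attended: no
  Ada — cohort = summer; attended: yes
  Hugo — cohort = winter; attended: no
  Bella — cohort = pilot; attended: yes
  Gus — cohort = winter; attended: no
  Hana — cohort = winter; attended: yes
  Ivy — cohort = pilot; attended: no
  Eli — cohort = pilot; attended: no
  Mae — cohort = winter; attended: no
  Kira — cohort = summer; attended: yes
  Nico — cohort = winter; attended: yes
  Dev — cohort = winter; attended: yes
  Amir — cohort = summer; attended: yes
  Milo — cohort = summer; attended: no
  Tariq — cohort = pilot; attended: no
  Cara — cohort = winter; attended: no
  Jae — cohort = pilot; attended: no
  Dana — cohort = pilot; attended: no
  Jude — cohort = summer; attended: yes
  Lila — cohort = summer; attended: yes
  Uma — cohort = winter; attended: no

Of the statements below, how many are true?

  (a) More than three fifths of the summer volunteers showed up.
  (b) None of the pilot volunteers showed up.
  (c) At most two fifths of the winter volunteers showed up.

2

(a) summer: |A| = 7, |A ∩ B| = 5; needs |A ∩ B| / |A| > 3/5 — true.
(b) pilot: |A| = 6, |A ∩ B| = 1; needs A ∩ B = ∅ (|A ∩ B| = 0) — false.
(c) winter: |A| = 8, |A ∩ B| = 3; needs |A ∩ B| / |A| ≤ 2/5 — true.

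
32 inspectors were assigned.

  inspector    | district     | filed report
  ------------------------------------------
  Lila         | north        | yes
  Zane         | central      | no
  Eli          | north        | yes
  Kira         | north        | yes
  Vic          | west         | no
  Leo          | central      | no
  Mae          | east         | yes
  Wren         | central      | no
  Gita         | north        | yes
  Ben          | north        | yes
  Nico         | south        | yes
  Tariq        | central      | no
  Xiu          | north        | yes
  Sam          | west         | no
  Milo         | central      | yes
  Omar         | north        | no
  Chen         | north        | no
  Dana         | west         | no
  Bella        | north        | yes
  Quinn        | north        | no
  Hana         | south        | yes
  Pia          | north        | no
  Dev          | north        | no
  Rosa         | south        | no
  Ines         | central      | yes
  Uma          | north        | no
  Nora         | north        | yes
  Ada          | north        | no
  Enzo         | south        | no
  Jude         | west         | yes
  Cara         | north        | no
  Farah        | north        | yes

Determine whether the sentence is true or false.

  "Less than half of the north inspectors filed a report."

False

The determiner here denotes the relation: |A ∩ B| < |A ∖ B|.
|A| = 17, |A ∩ B| = 9, |A ∖ B| = 8.
9 > 8, so the statement is false.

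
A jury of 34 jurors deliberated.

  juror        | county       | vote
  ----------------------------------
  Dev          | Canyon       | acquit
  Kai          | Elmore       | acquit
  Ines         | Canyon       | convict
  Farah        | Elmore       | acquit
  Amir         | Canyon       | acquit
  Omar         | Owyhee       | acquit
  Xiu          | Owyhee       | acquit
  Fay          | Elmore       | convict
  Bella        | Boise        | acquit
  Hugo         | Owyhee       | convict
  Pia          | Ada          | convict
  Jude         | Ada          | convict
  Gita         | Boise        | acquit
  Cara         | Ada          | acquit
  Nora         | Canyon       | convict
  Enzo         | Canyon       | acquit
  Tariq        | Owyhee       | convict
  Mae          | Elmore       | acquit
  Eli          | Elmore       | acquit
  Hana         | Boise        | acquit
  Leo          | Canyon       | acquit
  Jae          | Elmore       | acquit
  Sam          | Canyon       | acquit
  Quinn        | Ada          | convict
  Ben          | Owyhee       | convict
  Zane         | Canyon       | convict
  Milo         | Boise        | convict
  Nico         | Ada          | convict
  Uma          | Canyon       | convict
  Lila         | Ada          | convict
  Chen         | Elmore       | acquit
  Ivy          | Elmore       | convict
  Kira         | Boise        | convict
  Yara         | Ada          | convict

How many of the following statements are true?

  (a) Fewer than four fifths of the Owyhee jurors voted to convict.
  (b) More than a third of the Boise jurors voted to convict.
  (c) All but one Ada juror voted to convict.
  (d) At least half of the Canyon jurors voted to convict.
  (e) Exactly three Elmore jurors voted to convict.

(a) Owyhee: |A| = 5, |A ∩ B| = 3; needs |A ∩ B| / |A| < 4/5 — true.
(b) Boise: |A| = 5, |A ∩ B| = 2; needs |A ∩ B| / |A| > 1/3 — true.
(c) Ada: |A| = 7, |A ∩ B| = 6; needs |A ∖ B| = 1 — true.
(d) Canyon: |A| = 9, |A ∩ B| = 4; needs |A ∩ B| ≥ |A ∖ B| — false.
(e) Elmore: |A| = 8, |A ∩ B| = 2; needs |A ∩ B| = 3 — false.

3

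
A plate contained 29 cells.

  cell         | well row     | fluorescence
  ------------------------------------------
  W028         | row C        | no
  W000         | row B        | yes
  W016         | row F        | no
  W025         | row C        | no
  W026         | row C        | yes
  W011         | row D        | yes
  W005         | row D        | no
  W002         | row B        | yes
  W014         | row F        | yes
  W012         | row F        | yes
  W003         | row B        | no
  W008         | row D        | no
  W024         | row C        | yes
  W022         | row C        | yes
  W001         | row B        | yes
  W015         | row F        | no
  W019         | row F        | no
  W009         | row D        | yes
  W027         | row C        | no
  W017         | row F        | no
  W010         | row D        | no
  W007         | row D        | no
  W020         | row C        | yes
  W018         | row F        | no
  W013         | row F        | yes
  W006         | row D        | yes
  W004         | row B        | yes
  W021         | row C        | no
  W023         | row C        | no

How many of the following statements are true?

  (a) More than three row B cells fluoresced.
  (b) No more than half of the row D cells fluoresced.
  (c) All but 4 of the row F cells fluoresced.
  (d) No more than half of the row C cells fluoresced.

3

(a) row B: |A| = 5, |A ∩ B| = 4; needs |A ∩ B| > 3 — true.
(b) row D: |A| = 7, |A ∩ B| = 3; needs |A ∩ B| ≤ |A ∖ B| — true.
(c) row F: |A| = 8, |A ∩ B| = 3; needs |A ∖ B| = 4 — false.
(d) row C: |A| = 9, |A ∩ B| = 4; needs |A ∩ B| ≤ |A ∖ B| — true.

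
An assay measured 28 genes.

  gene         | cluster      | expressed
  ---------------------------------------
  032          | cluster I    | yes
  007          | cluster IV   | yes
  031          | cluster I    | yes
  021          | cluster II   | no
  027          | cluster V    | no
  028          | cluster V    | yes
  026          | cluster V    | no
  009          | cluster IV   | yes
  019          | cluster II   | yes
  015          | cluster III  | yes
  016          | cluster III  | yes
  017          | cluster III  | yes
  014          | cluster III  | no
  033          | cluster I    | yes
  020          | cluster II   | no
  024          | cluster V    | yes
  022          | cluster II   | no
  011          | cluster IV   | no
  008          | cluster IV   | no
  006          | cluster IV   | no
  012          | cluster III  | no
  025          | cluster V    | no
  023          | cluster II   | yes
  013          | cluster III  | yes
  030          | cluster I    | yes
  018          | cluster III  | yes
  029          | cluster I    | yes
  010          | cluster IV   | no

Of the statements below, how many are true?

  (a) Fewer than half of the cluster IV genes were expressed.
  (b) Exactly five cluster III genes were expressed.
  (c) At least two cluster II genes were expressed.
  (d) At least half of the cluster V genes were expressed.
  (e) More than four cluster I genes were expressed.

4

(a) cluster IV: |A| = 6, |A ∩ B| = 2; needs |A ∩ B| < |A ∖ B| — true.
(b) cluster III: |A| = 7, |A ∩ B| = 5; needs |A ∩ B| = 5 — true.
(c) cluster II: |A| = 5, |A ∩ B| = 2; needs |A ∩ B| ≥ 2 — true.
(d) cluster V: |A| = 5, |A ∩ B| = 2; needs |A ∩ B| ≥ |A ∖ B| — false.
(e) cluster I: |A| = 5, |A ∩ B| = 5; needs |A ∩ B| > 4 — true.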